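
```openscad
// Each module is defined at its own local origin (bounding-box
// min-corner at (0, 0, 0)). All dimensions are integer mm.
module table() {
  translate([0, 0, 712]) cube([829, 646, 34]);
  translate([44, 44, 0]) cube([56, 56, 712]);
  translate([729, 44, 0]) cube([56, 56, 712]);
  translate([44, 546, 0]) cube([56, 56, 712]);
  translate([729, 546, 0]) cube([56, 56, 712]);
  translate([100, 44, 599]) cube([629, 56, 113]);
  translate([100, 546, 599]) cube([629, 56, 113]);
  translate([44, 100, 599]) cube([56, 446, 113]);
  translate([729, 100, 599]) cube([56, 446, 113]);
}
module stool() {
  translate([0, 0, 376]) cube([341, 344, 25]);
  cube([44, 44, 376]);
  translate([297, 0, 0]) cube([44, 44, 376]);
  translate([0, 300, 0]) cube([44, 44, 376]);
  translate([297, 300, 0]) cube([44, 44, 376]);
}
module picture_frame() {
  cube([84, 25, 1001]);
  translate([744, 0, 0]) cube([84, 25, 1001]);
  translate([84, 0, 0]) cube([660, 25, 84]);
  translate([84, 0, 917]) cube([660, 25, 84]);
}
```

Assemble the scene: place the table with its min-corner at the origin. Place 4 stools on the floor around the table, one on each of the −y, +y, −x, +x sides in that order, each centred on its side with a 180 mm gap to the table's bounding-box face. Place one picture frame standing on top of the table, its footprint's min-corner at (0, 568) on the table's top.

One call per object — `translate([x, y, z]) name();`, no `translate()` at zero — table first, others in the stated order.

table();
translate([244, -524, 0]) stool();
translate([244, 826, 0]) stool();
translate([-521, 151, 0]) stool();
translate([1009, 151, 0]) stool();
translate([0, 568, 746]) picture_frame();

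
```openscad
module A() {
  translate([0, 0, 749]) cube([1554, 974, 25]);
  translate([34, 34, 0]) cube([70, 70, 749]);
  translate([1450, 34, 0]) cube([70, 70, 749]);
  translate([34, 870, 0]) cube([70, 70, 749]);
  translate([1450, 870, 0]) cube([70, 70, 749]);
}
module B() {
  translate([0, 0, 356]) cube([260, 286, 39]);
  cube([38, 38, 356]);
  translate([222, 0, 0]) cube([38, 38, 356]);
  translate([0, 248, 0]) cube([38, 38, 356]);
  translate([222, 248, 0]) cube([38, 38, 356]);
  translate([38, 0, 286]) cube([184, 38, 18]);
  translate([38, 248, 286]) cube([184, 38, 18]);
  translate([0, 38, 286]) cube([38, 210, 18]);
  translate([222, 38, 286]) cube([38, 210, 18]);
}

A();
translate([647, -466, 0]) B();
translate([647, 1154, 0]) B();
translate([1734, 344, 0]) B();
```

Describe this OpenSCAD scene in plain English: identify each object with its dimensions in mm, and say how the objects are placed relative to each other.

A is a table with a 1554×974 mm rectangular top, 25 mm thick, top surface at z = 774 mm, supported by four 70×70 mm square legs, each inset 34 mm from the nearest pair of top edges, running from the floor.

B is a simple wooden stool: a rectangular seat 260 mm (x) by 286 mm (y), 39 mm thick, top face at z = 395 mm, on four square legs, each 38×38 mm in cross-section. The legs rest on z = 0, each flush with a corner of the seat. Four stretchers, 38 mm wide and 18 mm tall, connect adjacent legs with their undersides at z = 286 mm, each running between the inner faces of the legs it joins and aligned with the legs' outer faces on the other axis.

Three stools sit around the table at the −y, +y, +x sides.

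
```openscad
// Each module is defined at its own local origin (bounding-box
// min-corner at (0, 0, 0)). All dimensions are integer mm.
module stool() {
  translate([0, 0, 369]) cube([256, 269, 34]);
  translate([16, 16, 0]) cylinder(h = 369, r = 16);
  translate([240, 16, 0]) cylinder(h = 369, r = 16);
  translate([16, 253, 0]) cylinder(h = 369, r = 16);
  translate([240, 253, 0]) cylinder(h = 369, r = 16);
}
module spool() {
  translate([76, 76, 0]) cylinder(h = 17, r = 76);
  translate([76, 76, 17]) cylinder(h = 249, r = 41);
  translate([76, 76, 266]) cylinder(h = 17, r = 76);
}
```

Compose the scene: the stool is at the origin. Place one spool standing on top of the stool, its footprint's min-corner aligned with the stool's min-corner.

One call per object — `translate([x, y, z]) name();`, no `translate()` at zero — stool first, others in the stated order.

stool();
translate([0, 0, 403]) spool();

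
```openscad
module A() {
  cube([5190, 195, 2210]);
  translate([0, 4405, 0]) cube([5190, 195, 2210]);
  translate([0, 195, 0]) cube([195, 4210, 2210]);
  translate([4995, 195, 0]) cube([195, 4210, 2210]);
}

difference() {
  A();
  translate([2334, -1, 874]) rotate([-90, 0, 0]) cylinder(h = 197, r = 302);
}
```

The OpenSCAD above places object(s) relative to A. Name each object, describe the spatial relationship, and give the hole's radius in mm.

A is a house frame. The house frame has a circular hole through its front wall. The hole's radius is 302 mm.

The subtracted cylinder has r = 302 mm.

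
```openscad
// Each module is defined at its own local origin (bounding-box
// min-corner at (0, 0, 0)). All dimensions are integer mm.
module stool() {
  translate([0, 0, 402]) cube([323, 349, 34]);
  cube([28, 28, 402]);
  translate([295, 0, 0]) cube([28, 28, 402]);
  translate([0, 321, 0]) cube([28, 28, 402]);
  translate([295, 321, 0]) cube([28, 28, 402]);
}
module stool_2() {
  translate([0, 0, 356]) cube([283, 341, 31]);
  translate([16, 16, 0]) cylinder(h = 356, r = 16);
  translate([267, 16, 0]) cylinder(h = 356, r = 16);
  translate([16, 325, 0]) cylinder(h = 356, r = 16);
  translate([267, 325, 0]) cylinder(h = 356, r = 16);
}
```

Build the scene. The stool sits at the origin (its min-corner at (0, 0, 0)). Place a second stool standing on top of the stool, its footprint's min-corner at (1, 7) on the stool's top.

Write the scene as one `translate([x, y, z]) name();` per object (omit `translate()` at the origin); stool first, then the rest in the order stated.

stool();
translate([1, 7, 436]) stool_2();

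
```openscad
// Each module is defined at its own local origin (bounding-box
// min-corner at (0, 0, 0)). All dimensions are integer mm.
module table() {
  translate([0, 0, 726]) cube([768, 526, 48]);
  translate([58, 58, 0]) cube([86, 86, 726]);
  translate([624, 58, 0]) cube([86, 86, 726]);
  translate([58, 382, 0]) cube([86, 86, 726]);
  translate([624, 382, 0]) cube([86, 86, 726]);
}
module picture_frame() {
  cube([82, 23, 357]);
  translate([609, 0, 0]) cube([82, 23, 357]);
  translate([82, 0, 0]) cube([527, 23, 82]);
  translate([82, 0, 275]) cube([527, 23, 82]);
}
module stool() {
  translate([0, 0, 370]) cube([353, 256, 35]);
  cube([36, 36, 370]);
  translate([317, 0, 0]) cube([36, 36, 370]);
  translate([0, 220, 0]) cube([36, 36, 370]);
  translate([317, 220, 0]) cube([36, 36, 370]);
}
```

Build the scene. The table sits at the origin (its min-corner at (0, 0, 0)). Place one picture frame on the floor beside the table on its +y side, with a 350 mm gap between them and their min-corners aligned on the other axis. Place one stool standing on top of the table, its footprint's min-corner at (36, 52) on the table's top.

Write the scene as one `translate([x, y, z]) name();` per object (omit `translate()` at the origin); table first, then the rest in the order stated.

table();
translate([0, 876, 0]) picture_frame();
translate([36, 52, 774]) stool();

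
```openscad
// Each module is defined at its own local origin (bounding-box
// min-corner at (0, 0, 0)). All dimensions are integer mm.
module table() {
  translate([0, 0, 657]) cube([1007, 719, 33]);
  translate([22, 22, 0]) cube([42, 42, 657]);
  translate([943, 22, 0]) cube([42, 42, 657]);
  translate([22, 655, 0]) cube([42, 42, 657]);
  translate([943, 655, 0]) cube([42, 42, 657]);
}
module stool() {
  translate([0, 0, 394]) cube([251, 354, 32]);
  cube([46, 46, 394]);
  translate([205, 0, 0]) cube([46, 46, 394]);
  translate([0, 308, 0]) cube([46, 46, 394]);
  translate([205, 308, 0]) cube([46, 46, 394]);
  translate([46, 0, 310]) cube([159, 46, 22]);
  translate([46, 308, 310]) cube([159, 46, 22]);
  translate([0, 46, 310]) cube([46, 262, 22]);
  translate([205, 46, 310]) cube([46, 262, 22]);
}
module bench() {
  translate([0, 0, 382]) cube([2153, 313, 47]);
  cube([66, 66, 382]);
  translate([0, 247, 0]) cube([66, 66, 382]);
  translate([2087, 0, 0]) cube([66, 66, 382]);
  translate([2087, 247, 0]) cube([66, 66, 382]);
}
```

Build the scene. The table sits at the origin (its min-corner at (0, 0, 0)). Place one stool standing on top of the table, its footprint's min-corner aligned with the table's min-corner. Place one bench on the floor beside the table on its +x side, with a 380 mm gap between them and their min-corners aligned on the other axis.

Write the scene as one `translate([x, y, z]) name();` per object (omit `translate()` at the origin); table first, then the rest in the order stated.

table();
translate([0, 0, 690]) stool();
translate([1387, 0, 0]) bench();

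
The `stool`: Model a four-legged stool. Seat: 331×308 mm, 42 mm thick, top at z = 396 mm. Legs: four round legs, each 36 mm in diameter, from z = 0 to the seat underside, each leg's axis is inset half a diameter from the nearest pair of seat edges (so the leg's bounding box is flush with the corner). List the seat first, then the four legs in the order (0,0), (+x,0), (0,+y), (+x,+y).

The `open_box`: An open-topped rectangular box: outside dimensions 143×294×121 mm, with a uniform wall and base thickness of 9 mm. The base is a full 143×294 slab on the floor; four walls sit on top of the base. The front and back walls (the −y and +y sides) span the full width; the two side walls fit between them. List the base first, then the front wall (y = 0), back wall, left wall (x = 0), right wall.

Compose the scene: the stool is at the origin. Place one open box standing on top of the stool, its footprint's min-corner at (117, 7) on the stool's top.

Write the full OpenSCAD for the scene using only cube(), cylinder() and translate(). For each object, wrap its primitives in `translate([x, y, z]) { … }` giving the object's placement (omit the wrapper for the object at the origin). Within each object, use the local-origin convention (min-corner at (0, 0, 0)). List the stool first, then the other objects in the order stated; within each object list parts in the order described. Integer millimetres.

translate([0, 0, 354]) cube([331, 308, 42]);
translate([18, 18, 0]) cylinder(h = 354, r = 18);
translate([313, 18, 0]) cylinder(h = 354, r = 18);
translate([18, 290, 0]) cylinder(h = 354, r = 18);
translate([313, 290, 0]) cylinder(h = 354, r = 18);
translate([117, 7, 396]) {
  cube([143, 294, 9]);
  translate([0, 0, 9]) cube([143, 9, 112]);
  translate([0, 285, 9]) cube([143, 9, 112]);
  translate([0, 9, 9]) cube([9, 276, 112]);
  translate([134, 9, 9]) cube([9, 276, 112]);
}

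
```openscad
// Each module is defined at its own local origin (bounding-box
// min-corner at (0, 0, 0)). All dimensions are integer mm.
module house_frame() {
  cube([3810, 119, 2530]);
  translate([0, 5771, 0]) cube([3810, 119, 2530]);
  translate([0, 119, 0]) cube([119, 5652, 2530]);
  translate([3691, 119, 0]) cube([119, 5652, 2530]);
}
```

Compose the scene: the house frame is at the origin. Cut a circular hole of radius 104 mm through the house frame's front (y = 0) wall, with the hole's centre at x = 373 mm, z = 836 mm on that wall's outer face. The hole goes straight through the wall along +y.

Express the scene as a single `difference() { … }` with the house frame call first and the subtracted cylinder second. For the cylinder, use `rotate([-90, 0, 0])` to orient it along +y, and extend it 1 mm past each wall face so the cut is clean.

difference() {
  house_frame();
  translate([373, -1, 836]) rotate([-90, 0, 0]) cylinder(h = 121, r = 104);
}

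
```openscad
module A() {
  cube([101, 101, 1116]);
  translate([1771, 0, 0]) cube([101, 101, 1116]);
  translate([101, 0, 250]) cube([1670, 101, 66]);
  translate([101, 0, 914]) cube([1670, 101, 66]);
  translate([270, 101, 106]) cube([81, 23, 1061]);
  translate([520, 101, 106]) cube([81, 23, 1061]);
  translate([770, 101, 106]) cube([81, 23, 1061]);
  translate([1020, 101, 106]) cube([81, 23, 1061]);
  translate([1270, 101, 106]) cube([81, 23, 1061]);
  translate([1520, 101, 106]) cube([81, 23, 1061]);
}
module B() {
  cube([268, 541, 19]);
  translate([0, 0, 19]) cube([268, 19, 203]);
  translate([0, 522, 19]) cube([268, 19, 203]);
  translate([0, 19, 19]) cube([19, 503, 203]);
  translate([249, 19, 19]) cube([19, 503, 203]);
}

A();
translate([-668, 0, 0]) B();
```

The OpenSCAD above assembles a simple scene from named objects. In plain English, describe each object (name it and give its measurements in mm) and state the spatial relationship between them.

A is a fence section. Two 101×101 mm posts, 1116 mm tall, stand on the floor with a clear span of 1670 mm between their inner faces. Two horizontal rails of 101×66 mm section span the gap between the posts with their undersides at z = 250 mm and z = 914 mm, flush with the posts' −y face. 6 pickets, each 81 mm wide, 23 mm thick and 1061 mm tall, are fixed to the +y face of the rails with their bottoms at z = 106 mm, evenly spaced across the span with equal gaps (rounded down to the nearest mm) at the −x end and between each pair — any rounding remainder accumulates at the +x end.

B is an open storage box with external size 268×541×222 mm and wall thickness 19 mm (the base is also 19 mm thick). The base covers the whole footprint; the four walls stand on the base, with the y-facing walls full-width and the x-facing walls fitting between their inner faces.

The open box is on the floor beside the fence section on its −x side.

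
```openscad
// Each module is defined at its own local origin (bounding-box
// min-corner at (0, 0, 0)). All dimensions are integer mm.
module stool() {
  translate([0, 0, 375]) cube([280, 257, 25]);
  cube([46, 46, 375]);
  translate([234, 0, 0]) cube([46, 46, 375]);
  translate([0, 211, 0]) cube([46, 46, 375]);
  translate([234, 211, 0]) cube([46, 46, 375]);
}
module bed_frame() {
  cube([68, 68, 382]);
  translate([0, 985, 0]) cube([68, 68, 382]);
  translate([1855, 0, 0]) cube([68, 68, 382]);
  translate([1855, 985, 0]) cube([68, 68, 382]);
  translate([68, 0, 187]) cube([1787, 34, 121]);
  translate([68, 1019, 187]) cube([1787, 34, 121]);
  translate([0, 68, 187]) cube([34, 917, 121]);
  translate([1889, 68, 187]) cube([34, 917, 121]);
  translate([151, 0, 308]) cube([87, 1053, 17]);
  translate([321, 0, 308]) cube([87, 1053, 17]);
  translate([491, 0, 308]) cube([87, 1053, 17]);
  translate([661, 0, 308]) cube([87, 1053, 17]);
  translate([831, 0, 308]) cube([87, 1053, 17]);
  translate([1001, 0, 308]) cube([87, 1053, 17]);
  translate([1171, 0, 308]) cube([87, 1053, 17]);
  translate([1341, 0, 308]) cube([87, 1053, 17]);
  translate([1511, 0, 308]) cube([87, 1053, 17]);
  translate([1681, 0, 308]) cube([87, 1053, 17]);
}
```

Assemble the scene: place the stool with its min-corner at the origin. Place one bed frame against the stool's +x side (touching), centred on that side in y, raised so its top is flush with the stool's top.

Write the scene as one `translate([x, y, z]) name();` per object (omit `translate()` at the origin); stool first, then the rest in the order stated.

stool();
translate([280, -398, 18]) bed_frame();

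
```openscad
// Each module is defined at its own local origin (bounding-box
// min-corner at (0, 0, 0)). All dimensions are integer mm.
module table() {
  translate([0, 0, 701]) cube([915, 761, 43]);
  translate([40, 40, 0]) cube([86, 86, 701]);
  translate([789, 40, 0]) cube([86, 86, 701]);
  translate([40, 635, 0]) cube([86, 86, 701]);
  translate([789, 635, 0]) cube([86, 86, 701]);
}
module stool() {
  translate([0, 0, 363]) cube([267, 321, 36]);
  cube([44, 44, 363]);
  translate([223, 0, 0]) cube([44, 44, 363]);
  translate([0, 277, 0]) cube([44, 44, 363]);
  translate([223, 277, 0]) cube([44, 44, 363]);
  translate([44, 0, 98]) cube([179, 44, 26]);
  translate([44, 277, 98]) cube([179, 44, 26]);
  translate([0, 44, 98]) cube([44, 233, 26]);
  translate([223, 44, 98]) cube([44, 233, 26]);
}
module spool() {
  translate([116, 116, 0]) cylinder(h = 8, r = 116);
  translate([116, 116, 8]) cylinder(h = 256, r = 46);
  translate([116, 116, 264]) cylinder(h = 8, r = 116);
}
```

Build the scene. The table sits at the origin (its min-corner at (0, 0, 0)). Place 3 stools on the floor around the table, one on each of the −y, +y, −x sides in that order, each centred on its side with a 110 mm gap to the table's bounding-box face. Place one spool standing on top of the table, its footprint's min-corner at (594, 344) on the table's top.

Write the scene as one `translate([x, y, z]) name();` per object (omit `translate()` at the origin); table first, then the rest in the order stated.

table();
translate([324, -431, 0]) stool();
translate([324, 871, 0]) stool();
translate([-377, 220, 0]) stool();
translate([594, 344, 744]) spool();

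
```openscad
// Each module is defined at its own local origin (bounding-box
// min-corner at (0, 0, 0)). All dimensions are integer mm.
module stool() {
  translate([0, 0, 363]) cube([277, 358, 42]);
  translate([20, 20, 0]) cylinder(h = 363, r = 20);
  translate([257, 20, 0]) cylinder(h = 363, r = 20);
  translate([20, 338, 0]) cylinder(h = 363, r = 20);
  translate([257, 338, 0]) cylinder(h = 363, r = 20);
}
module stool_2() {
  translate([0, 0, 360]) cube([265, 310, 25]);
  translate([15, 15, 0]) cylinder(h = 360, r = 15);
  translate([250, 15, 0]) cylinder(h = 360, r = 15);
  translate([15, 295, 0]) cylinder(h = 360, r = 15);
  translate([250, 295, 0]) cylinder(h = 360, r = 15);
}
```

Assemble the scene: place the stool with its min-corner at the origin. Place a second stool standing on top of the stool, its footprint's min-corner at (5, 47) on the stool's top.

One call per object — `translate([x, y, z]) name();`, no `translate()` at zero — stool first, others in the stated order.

stool();
translate([5, 47, 405]) stool_2();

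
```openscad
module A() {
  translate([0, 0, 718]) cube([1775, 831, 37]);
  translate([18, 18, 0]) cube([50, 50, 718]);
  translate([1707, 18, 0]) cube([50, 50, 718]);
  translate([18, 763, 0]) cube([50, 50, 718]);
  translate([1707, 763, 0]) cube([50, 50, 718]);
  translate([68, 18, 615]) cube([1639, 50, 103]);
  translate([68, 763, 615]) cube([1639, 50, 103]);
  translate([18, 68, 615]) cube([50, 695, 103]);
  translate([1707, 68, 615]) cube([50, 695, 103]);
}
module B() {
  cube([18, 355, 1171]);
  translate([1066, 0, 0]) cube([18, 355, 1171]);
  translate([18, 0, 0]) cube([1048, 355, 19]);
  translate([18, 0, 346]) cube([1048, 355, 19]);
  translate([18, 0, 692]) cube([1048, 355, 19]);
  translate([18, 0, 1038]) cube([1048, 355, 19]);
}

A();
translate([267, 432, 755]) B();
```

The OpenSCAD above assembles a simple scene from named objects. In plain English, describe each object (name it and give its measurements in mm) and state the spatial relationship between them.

A is a table with a 1775×831 mm rectangular top, 37 mm thick, top surface at z = 755 mm, supported by four 50×50 mm square legs, each inset 18 mm from the nearest pair of top edges, running from the floor. Four apron rails, 50 mm thick and 103 mm tall, run between adjacent legs with their top edges flush with the underside of the top and their outer faces flush with the legs' outer faces.

B is a bookshelf 1084 mm wide overall, 355 mm deep and 1171 mm tall. The two sides are 18 mm thick vertical panels. 4 horizontal shelves of 19 mm thickness span between the inner faces of the sides; the lowest shelf sits on the floor and shelves are stacked with a clear vertical gap of 327 mm between each pair.

The bookshelf is on top of the table.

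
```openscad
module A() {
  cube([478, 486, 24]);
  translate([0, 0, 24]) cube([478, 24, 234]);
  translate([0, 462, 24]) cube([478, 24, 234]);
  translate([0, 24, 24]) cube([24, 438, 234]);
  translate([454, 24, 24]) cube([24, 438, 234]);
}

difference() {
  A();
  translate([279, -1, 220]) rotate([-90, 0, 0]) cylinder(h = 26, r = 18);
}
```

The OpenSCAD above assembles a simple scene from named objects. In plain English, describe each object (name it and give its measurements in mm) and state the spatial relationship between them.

A is an open storage box with external size 478×486×258 mm and wall thickness 24 mm (the base is also 24 mm thick). The base covers the whole footprint; the four walls stand on the base, with the y-facing walls full-width and the x-facing walls fitting between their inner faces.

The open box has a circular hole of radius 18 mm through its front wall, centred at (x = 279, z = 220).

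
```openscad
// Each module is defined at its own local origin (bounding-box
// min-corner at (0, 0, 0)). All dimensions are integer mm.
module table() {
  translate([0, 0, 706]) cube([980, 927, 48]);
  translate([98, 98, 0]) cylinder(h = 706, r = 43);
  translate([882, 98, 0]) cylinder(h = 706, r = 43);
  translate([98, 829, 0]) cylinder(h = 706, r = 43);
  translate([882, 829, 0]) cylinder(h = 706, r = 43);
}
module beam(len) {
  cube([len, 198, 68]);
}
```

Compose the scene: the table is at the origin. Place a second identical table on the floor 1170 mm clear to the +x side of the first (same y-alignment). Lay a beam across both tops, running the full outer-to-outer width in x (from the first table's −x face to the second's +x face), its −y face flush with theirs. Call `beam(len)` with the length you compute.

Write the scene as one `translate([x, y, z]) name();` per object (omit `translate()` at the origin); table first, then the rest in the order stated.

table();
translate([2150, 0, 0]) table();
translate([0, 0, 754]) beam(3130);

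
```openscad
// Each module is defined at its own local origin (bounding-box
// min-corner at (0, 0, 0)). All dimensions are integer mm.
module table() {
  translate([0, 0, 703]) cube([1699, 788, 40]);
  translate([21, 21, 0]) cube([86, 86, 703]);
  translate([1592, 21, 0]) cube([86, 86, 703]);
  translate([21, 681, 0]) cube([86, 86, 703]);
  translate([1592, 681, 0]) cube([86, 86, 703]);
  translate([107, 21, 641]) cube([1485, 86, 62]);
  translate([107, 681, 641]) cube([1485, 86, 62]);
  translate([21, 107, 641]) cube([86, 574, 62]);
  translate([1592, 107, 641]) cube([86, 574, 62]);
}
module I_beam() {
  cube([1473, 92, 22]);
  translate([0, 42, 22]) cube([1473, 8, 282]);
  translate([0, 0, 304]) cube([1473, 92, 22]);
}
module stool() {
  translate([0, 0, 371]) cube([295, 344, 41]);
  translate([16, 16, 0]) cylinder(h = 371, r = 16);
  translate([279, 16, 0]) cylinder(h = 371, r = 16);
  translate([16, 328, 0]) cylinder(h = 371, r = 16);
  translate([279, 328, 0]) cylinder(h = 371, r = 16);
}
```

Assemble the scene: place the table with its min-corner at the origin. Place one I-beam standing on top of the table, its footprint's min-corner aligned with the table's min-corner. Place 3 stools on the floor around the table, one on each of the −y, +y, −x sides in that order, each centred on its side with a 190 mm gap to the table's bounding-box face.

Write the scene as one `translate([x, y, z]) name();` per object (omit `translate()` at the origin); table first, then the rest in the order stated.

table();
translate([0, 0, 743]) I_beam();
translate([702, -534, 0]) stool();
translate([702, 978, 0]) stool();
translate([-485, 222, 0]) stool();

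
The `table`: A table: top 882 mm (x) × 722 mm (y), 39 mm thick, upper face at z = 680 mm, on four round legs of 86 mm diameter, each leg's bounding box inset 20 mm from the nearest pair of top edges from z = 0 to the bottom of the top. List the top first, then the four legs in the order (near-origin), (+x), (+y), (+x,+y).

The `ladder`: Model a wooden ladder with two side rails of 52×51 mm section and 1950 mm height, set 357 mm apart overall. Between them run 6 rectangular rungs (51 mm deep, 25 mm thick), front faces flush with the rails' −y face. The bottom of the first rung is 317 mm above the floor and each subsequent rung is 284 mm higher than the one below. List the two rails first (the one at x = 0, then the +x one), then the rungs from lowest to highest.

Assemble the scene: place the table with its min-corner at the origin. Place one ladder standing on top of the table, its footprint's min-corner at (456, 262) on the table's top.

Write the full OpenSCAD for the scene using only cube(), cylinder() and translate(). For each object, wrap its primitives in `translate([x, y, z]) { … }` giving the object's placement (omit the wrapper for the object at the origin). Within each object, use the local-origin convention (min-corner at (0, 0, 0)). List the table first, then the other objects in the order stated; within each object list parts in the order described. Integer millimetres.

translate([0, 0, 641]) cube([882, 722, 39]);
translate([63, 63, 0]) cylinder(h = 641, r = 43);
translate([819, 63, 0]) cylinder(h = 641, r = 43);
translate([63, 659, 0]) cylinder(h = 641, r = 43);
translate([819, 659, 0]) cylinder(h = 641, r = 43);
translate([456, 262, 680]) {
  cube([52, 51, 1950]);
  translate([305, 0, 0]) cube([52, 51, 1950]);
  translate([52, 0, 317]) cube([253, 51, 25]);
  translate([52, 0, 601]) cube([253, 51, 25]);
  translate([52, 0, 885]) cube([253, 51, 25]);
  translate([52, 0, 1169]) cube([253, 51, 25]);
  translate([52, 0, 1453]) cube([253, 51, 25]);
  translate([52, 0, 1737]) cube([253, 51, 25]);
}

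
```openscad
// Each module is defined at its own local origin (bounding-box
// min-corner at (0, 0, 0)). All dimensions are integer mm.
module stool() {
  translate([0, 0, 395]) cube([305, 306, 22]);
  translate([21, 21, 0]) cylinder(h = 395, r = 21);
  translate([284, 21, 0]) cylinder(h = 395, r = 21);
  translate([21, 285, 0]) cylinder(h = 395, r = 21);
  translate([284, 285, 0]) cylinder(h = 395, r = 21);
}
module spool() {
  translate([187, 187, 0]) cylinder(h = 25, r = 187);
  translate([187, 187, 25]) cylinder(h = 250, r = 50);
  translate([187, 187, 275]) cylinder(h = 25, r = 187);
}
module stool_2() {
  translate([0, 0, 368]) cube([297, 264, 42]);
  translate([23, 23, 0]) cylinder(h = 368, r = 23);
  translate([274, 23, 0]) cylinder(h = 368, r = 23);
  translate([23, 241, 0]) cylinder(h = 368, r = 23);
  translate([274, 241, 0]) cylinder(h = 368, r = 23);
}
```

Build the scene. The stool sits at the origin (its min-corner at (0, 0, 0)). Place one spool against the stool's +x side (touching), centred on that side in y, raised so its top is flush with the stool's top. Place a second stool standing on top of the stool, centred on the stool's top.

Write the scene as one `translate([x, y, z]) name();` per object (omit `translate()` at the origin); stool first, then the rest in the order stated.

stool();
translate([305, -34, 117]) spool();
translate([4, 21, 417]) stool_2();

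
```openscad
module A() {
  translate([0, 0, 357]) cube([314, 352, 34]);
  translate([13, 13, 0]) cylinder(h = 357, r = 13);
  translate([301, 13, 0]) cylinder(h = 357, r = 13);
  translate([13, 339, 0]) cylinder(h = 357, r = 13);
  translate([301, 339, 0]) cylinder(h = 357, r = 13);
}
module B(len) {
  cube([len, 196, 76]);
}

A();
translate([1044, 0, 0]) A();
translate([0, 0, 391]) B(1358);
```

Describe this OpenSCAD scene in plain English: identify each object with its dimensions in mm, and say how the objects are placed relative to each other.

A is a four-legged stool. The seat is 314×352 mm, 34 mm thick, top at z = 391 mm. It stands on four round legs, each 26 mm in diameter, from z = 0 to the seat underside, each leg's axis is inset half a diameter from the nearest pair of seat edges (so the leg's bounding box is flush with the corner).

B is a rectangular beam 1358 mm long (x), 196 mm deep (y), 76 mm thick (z).

The beam spans the tops of two stools placed 730 mm apart, resting at z = 391 mm.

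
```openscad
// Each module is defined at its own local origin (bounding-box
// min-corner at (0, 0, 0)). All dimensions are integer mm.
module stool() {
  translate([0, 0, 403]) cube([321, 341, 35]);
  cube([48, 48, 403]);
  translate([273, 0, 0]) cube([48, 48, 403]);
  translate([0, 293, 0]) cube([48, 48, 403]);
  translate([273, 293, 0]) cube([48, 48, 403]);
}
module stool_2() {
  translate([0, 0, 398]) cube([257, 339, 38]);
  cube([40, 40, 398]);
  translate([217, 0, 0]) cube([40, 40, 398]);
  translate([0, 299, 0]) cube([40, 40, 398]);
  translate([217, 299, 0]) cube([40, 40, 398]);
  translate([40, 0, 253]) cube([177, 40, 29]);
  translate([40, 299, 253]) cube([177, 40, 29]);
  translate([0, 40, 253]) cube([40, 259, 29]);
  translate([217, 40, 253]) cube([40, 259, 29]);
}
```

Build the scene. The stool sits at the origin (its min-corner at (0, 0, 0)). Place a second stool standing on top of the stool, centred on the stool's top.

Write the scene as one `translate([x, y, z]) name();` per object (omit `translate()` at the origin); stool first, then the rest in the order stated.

stool();
translate([32, 1, 438]) stool_2();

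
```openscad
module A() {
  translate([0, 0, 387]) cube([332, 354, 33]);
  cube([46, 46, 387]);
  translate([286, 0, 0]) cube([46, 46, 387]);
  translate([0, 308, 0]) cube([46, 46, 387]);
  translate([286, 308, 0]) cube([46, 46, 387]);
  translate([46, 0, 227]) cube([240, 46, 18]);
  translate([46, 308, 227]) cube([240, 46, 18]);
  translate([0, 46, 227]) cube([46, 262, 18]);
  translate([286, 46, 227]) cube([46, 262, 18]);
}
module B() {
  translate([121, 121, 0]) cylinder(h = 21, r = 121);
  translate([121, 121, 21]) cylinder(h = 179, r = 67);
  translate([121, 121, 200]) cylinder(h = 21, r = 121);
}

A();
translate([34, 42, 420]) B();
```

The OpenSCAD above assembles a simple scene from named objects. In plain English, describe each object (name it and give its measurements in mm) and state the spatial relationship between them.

A is a simple wooden stool: a rectangular seat 332 mm (x) by 354 mm (y), 33 mm thick, top face at z = 420 mm, on four square legs, each 46×46 mm in cross-section. The legs rest on z = 0, each flush with a corner of the seat. Four stretchers, 46 mm wide and 18 mm tall, connect adjacent legs with their undersides at z = 227 mm, each running between the inner faces of the legs it joins and aligned with the legs' outer faces on the other axis.

B is a spool: two coaxial disc flanges of radius 121 mm and thickness 21 mm, joined by a core cylinder of radius 67 mm and height 179 mm. The lower flange rests on z = 0 and the three cylinders share a vertical axis.

The spool is on top of the stool.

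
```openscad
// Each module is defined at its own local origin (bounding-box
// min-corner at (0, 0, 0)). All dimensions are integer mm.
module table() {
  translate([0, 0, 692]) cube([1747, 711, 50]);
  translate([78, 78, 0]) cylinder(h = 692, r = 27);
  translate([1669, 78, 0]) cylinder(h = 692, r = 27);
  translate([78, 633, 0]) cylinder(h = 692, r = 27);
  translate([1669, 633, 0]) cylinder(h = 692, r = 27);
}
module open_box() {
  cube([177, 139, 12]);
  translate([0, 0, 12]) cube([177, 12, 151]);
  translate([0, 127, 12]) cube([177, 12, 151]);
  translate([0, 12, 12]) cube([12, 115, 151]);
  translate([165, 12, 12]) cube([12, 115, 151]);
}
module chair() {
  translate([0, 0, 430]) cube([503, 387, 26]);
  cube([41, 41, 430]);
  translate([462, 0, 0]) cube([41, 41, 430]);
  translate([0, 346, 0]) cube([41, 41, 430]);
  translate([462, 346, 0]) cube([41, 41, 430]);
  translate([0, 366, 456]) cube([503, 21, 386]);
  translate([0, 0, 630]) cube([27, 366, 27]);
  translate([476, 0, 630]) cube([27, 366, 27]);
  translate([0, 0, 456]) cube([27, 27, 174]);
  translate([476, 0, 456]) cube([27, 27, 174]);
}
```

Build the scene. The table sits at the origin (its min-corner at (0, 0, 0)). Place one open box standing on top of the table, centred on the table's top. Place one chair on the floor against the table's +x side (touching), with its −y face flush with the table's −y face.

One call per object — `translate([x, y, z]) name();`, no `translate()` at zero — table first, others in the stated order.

table();
translate([785, 286, 742]) open_box();
translate([1747, 0, 0]) chair();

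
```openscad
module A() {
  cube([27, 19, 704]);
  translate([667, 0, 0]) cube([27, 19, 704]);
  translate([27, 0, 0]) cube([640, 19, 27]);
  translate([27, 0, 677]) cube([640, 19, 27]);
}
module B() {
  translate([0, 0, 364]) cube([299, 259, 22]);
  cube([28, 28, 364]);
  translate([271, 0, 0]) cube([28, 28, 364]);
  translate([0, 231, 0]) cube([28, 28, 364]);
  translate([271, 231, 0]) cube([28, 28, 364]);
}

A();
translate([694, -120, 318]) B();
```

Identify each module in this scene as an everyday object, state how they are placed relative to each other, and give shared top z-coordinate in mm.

A is a picture frame. B is a stool. The stool is beside the picture frame with their tops flush at z = 704. The shared top z-coordinate is 704 mm.

Both tops at z = 704 mm.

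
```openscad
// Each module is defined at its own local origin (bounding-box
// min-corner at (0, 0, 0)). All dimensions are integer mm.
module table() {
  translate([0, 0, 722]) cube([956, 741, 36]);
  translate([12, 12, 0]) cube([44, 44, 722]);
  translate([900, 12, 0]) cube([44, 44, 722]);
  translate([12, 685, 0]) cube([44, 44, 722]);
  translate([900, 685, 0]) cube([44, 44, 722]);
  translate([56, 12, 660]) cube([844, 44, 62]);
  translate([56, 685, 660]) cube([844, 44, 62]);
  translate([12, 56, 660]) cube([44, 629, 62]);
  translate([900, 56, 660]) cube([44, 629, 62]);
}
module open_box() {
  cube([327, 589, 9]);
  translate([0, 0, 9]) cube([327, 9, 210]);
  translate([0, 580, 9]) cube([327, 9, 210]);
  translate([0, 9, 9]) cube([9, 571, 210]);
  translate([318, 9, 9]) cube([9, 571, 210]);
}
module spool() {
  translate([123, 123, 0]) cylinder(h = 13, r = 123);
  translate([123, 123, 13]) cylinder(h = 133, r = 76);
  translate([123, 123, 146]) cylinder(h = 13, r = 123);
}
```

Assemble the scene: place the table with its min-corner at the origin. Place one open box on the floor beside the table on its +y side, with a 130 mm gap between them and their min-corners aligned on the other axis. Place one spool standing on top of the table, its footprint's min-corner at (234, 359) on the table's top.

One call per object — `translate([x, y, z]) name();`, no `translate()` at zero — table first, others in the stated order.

table();
translate([0, 871, 0]) open_box();
translate([234, 359, 758]) spool();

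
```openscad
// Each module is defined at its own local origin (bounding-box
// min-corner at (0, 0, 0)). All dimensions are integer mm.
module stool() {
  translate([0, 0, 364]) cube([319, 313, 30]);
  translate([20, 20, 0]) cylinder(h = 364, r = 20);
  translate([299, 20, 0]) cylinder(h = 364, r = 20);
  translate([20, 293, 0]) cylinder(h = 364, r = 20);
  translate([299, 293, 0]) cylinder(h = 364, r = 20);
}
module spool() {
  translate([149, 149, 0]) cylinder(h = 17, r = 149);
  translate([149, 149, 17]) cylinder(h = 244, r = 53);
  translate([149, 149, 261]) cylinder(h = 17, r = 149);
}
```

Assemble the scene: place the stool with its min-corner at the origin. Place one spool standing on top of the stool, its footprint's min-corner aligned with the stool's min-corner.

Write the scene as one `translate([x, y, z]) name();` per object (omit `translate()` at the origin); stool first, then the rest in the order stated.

stool();
translate([0, 0, 394]) spool();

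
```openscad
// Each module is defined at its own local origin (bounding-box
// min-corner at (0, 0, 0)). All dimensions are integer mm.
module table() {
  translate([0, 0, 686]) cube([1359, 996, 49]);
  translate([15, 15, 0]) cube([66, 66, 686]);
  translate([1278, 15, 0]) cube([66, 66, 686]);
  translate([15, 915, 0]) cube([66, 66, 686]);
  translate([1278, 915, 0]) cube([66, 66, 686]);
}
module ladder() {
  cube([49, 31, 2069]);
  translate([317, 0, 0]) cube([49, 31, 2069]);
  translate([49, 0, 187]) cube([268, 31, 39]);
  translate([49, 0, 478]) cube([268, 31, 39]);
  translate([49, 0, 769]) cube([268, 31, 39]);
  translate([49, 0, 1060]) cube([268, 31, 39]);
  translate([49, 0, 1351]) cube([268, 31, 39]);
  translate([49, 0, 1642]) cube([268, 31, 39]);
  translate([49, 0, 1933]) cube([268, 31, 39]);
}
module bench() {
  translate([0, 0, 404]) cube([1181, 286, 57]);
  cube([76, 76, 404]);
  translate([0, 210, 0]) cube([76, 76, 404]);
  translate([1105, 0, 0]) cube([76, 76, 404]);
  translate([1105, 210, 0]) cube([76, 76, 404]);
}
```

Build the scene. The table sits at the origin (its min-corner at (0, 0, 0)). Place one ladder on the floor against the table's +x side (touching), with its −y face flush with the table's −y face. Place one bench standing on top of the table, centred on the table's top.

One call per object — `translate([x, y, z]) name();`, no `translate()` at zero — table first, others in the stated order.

table();
translate([1359, 0, 0]) ladder();
translate([89, 355, 735]) bench();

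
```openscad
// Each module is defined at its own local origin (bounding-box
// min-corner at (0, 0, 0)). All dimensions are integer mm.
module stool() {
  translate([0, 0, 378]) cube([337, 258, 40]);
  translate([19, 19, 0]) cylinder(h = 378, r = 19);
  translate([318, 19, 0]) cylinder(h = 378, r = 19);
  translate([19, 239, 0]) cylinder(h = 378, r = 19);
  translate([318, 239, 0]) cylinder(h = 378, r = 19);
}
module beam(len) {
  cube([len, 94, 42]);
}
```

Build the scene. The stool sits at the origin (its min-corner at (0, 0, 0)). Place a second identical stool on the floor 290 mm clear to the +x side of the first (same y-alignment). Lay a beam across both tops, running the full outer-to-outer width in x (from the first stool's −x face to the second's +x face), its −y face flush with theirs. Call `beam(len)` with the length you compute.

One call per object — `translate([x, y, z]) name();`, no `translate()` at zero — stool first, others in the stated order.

stool();
translate([627, 0, 0]) stool();
translate([0, 0, 418]) beam(964);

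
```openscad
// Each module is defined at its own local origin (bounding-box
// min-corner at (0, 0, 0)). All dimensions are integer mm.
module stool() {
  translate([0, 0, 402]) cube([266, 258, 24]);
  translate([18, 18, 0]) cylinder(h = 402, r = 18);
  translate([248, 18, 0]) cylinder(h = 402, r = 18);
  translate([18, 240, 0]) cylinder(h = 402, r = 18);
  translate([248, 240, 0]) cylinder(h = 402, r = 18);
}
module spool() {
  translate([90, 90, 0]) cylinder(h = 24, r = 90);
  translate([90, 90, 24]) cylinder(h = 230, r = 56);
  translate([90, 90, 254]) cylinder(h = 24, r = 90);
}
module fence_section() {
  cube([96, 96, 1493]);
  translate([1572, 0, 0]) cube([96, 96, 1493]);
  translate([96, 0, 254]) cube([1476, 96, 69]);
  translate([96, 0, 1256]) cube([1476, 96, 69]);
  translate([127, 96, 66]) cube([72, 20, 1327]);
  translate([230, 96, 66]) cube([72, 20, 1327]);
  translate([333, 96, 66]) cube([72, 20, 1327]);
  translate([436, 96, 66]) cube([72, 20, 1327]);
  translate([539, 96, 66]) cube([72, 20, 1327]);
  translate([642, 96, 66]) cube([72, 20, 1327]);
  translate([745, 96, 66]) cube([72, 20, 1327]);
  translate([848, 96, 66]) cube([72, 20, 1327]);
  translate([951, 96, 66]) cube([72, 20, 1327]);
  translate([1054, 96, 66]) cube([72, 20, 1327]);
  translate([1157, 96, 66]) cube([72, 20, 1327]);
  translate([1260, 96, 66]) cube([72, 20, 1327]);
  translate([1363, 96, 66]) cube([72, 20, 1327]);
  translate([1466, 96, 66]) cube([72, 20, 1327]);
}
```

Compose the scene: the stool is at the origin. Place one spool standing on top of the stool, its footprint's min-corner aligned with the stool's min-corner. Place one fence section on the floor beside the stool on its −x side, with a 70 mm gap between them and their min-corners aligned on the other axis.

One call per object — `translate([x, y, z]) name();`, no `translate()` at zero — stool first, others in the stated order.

stool();
translate([0, 0, 426]) spool();
translate([-1738, 0, 0]) fence_section();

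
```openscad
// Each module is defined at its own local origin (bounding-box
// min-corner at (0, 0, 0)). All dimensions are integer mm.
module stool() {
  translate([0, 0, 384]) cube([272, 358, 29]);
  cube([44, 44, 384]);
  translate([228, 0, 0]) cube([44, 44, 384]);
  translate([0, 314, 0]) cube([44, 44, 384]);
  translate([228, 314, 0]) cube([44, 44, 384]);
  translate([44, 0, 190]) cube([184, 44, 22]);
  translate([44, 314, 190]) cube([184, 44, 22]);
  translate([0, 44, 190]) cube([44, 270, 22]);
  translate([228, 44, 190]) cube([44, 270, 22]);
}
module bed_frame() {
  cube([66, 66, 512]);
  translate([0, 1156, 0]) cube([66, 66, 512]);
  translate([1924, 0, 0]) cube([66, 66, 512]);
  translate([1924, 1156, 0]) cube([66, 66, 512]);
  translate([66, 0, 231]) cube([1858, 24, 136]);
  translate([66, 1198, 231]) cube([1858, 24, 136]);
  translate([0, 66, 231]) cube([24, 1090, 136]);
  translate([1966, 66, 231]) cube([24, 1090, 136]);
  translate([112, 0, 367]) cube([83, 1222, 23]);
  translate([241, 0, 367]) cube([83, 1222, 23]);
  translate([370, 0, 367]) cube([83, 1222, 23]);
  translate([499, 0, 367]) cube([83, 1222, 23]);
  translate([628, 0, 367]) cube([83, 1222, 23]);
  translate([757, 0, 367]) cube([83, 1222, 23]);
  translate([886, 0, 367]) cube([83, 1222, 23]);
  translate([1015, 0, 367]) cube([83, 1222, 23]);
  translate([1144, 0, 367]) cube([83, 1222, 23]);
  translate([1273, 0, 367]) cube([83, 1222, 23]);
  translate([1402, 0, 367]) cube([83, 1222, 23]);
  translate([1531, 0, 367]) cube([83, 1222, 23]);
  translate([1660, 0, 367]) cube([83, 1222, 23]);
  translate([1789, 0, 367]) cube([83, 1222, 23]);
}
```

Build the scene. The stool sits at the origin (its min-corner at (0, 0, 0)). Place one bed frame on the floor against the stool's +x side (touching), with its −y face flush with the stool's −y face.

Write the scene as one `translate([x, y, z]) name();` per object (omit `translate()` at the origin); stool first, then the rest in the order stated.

stool();
translate([272, 0, 0]) bed_frame();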